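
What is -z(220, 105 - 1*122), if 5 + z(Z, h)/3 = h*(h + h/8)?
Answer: -7683/8 ≈ -960.38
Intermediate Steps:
z(Z, h) = -15 + 27*h²/8 (z(Z, h) = -15 + 3*(h*(h + h/8)) = -15 + 3*(h*(9*h/8)) = -15 + 3*(9*h²/8) = -15 + 27*h²/8)
-z(220, 105 - 1*122) = -(-15 + 27*(105 - 1*122)²/8) = -(-15 + 27*(105 - 122)²/8) = -(-15 + (27/8)*(-17)²) = -(-15 + (27/8)*289) = -(-15 + 7803/8) = -1*7683/8 = -7683/8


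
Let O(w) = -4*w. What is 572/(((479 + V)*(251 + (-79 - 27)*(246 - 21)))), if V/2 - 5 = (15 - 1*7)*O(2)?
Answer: -572/8519239 ≈ -6.7142e-5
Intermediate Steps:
V = -118 (V = 10 + 2*((15 - 1*7)*(-4*2)) = 10 + 2*((15 - 7)*(-8)) = 10 + 2*(8*(-8)) = 10 + 2*(-64) = 10 - 128 = -118)
572/(((479 + V)*(251 + (-79 - 27)*(246 - 21)))) = 572/(((479 - 118)*(251 + (-79 - 27)*(246 - 21)))) = 572/((361*(251 - 106*225))) = 572/((361*(251 - 23850))) = 572/((361*(-23599))) = 572/(-8519239) = 572*(-1/8519239) = -572/8519239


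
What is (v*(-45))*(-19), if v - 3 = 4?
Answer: 5985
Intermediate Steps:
v = 7 (v = 3 + 4 = 7)
(v*(-45))*(-19) = (7*(-45))*(-19) = -315*(-19) = 5985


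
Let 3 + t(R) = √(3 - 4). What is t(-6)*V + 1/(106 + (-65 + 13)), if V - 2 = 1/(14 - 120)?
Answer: -8519/1431 + 211*I/106 ≈ -5.9532 + 1.9906*I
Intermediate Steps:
t(R) = -3 + I (t(R) = -3 + √(3 - 4) = -3 + √(-1) = -3 + I)
V = 211/106 (V = 2 + 1/(14 - 120) = 2 + 1/(-106) = 2 - 1/106 = 211/106 ≈ 1.9906)
t(-6)*V + 1/(106 + (-65 + 13)) = (-3 + I)*(211/106) + 1/(106 + (-65 + 13)) = (-633/106 + 211*I/106) + 1/(106 - 52) = (-633/106 + 211*I/106) + 1/54 = -8519/1431 + 211*I/106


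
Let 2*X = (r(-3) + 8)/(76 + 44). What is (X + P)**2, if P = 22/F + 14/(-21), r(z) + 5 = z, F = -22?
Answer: 25/9 ≈ 2.7778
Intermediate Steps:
r(z) = -5 + z
X = 0 (X = (((-5 - 3) + 8)/(76 + 44))/2 = ((-8 + 8)/120)/2 = (0*(1/120))/2 = (1/2)*0 = 0)
P = -5/3 (P = 22/(-22) + 14/(-21) = 22*(-1/22) + 14*(-1/21) = -1 - 2/3 = -5/3 ≈ -1.6667)
(X + P)**2 = (0 - 5/3)**2 = (-5/3)**2 = 25/9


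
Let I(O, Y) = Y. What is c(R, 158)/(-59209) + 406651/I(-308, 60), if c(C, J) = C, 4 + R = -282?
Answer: 24077416219/3552540 ≈ 6777.5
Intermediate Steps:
R = -286 (R = -4 - 282 = -286)
c(R, 158)/(-59209) + 406651/I(-308, 60) = -286/(-59209) + 406651/60 = -286*(-1/59209) + 406651*(1/60) = 286/59209 + 406651/60 = 24077416219/3552540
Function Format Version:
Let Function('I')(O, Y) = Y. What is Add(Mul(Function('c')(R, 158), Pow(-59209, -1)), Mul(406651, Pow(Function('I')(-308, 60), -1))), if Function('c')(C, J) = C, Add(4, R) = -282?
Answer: Rational(24077416219, 3552540) ≈ 6777.5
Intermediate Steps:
R = -286 (R = Add(-4, -282) = -286)
Add(Mul(Function('c')(R, 158), Pow(-59209, -1)), Mul(406651, Pow(Function('I')(-308, 60), -1))) = Add(Mul(-286, Pow(-59209, -1)), Mul(406651, Pow(60, -1))) = Add(Mul(-286, Rational(-1, 59209)), Mul(406651, Rational(1, 60))) = Add(Rational(286, 59209), Rational(406651, 60)) = Rational(24077416219, 3552540)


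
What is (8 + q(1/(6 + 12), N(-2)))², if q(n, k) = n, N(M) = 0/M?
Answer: 21025/324 ≈ 64.892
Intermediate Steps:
N(M) = 0
(8 + q(1/(6 + 12), N(-2)))² = (8 + 1/(6 + 12))² = (8 + 1/18)² = (145/18)² = 21025/324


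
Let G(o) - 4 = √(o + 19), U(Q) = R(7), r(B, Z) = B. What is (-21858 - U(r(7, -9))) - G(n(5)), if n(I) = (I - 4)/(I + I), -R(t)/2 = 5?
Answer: -21852 - √1910/10 ≈ -21856.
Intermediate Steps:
R(t) = -10 (R(t) = -2*5 = -10)
U(Q) = -10
n(I) = (-4 + I)/(2*I) (n(I) = (-4 + I)/((2*I)) = (-4 + I)*(1/(2*I)) = (-4 + I)/(2*I))
G(o) = 4 + √(19 + o) (G(o) = 4 + √(o + 19) = 4 + √(19 + o))
(-21858 - U(r(7, -9))) - G(n(5)) = (-21858 - 1*(-10)) - (4 + √(19 + (½)*(-4 + 5)/5)) = (-21858 + 10) - (4 + √(19 + (½)*(⅕)*1)) = -21848 - (4 + √(19 + ⅒)) = -21848 - (4 + √(191/10)) = -21848 - (4 + √1910/10) = -21848 + (-4 - √1910/10) = -21852 - √1910/10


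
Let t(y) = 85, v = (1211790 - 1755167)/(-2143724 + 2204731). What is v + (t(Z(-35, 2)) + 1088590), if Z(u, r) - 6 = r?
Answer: 66416252348/61007 ≈ 1.0887e+6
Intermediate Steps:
Z(u, r) = 6 + r
v = -543377/61007 ≈ -8.9068
v + (t(Z(-35, 2)) + 1088590) = -543377/61007 + (85 + 1088590) = -543377/61007 + 1088675 = 66416252348/61007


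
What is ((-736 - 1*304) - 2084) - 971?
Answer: -4095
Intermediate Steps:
((-736 - 1*304) - 2084) - 971 = ((-736 - 304) - 2084) - 971 = (-1040 - 2084) - 971 = -3124 - 971 = -4095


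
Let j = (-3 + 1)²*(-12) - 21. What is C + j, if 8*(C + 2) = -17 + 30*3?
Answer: -495/8 ≈ -61.875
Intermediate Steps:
C = 57/8 (C = -2 + (-17 + 30*3)/8 = -2 + (-17 + 90)/8 = -2 + (⅛)*73 = -2 + 73/8 = 57/8 ≈ 7.1250)
j = -69 (j = (-2)²*(-12) - 21 = 4*(-12) - 21 = -48 - 21 = -69)
C + j = 57/8 - 69 = -495/8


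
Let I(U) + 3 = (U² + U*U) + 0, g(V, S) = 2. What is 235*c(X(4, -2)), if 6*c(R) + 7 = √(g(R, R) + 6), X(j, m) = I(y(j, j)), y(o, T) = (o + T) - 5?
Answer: -1645/6 + 235*√2/3 ≈ -163.39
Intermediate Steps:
y(o, T) = -5 + T + o (y(o, T) = (T + o) - 5 = -5 + T + o)
I(U) = -3 + 2*U² (I(U) = -3 + ((U² + U*U) + 0) = -3 + ((U² + U²) + 0) = -3 + (2*U² + 0) = -3 + 2*U²)
X(j, m) = -3 + 2*(-5 + 2*j)² (X(j, m) = -3 + 2*(-5 + j + j)² = -3 + 2*(-5 + 2*j)²)
c(R) = -7/6 + √2/3 (c(R) = -7/6 + √(2 + 6)/6 = -7/6 + √8/6 = -7/6 + (2*√2)/6 = -7/6 + √2/3)
235*c(X(4, -2)) = 235*(-7/6 + √2/3) = -1645/6 + 235*√2/3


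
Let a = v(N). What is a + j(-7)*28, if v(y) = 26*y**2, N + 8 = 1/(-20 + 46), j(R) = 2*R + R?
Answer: 27561/26 ≈ 1060.0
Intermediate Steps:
j(R) = 3*R
N = -207/26 (N = -8 + 1/(-20 + 46) = -8 + 1/26 = -207/26 ≈ -7.9615)
a = 42849/26 (a = 26*(-207/26)**2 = 26*(42849/676) = 42849/26 ≈ 1648.0)
a + j(-7)*28 = 42849/26 + (3*(-7))*28 = 42849/26 - 21*28 = 42849/26 - 588 = 27561/26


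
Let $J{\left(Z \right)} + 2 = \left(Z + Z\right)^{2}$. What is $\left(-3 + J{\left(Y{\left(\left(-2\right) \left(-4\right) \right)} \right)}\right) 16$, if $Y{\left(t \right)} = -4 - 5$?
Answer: $5104$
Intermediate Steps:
$Y{\left(t \right)} = -9$ ($Y{\left(t \right)} = -4 - 5 = -9$)
$J{\left(Z \right)} = -2 + 4 Z^{2}$ ($J{\left(Z \right)} = -2 + \left(Z + Z\right)^{2} = -2 + \left(2 Z\right)^{2} = -2 + 4 Z^{2}$)
$\left(-3 + J{\left(Y{\left(\left(-2\right) \left(-4\right) \right)} \right)}\right) 16 = \left(-3 - \left(2 - 4 \left(-9\right)^{2}\right)\right) 16 = \left(-3 + \left(-2 + 4 \cdot 81\right)\right) 16 = \left(-3 + \left(-2 + 324\right)\right) 16 = \left(-3 + 322\right) 16 = 319 \cdot 16 = 5104$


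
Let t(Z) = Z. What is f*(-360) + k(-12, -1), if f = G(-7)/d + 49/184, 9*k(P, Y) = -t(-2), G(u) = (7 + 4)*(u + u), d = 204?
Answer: 619757/3519 ≈ 176.12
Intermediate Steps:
G(u) = 22*u (G(u) = 11*(2*u) = 22*u)
k(P, Y) = 2/9 (k(P, Y) = (-1*(-2))/9 = (⅑)*2 = 2/9)
f = -4585/9384 (f = (22*(-7))/204 + 49/184 = -154*1/204 + 49*(1/184) = -77/102 + 49/184 = -4585/9384 ≈ -0.48860)
f*(-360) + k(-12, -1) = -4585/9384*(-360) + 2/9 = 68775/391 + 2/9 = 619757/3519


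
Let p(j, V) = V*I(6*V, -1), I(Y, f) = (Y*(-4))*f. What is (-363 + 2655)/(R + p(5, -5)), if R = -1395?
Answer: -764/265 ≈ -2.8830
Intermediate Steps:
I(Y, f) = -4*Y*f (I(Y, f) = (-4*Y)*f = -4*Y*f)
p(j, V) = 24*V² (p(j, V) = V*(-4*6*V*(-1)) = V*(24*V) = 24*V²)
(-363 + 2655)/(R + p(5, -5)) = (-363 + 2655)/(-1395 + 24*(-5)²) = 2292/(-1395 + 24*25) = 2292/(-1395 + 600) = 2292/(-795) = 2292*(-1/795) = -764/265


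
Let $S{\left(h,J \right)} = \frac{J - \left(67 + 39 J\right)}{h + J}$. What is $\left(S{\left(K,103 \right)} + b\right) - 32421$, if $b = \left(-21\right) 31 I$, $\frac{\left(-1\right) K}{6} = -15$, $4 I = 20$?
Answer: $- \frac{6889449}{193} \approx -35697.0$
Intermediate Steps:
$I = 5$ ($I = \frac{1}{4} \cdot 20 = 5$)
$K = 90$ ($K = \left(-6\right) \left(-15\right) = 90$)
$b = -3255$ ($b = \left(-21\right) 31 \cdot 5 = \left(-651\right) 5 = -3255$)
$S{\left(h,J \right)} = \frac{-67 - 38 J}{J + h}$ ($S{\left(h,J \right)} = \frac{J - \left(67 + 39 J\right)}{J + h} = \frac{-67 - 38 J}{J + h}$)
$\left(S{\left(K,103 \right)} + b\right) - 32421 = \left(\frac{-67 - 3914}{103 + 90} - 3255\right) - 32421 = \left(\frac{-67 - 3914}{193} - 3255\right) - 32421 = \left(\frac{1}{193} \left(-3981\right) - 3255\right) - 32421 = \left(- \frac{3981}{193} - 3255\right) - 32421 = - \frac{632196}{193} - 32421 = - \frac{6889449}{193}$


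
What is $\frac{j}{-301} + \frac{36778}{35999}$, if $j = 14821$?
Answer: $- \frac{522471001}{10835699} \approx -48.218$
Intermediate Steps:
$\frac{j}{-301} + \frac{36778}{35999} = \frac{14821}{-301} + \frac{36778}{35999} = 14821 \left(- \frac{1}{301}\right) + 36778 \cdot \frac{1}{35999} = - \frac{14821}{301} + \frac{36778}{35999} = - \frac{522471001}{10835699}$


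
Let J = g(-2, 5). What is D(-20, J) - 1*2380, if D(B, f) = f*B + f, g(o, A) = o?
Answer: -2342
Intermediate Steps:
J = -2
D(B, f) = f + B*f (D(B, f) = B*f + f = f + B*f)
D(-20, J) - 1*2380 = -2*(1 - 20) - 1*2380 = -2*(-19) - 2380 = 38 - 2380 = -2342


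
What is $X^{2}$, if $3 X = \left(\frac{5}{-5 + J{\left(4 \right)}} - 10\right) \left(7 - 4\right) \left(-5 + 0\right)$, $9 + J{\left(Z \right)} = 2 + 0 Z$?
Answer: $\frac{390625}{144} \approx 2712.7$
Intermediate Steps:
$J{\left(Z \right)} = -7$ ($J{\left(Z \right)} = -9 + \left(2 + 0 Z\right) = -9 + \left(2 + 0\right) = -9 + 2 = -7$)
$X = \frac{625}{12}$ ($X = \frac{\left(\frac{5}{-5 - 7} - 10\right) \left(7 - 4\right) \left(-5 + 0\right)}{3} = \frac{\left(\frac{5}{-12} - 10\right) 3 \left(-5\right)}{3} = \frac{\left(5 \left(- \frac{1}{12}\right) - 10\right) \left(-15\right)}{3} = \frac{\left(- \frac{5}{12} - 10\right) \left(-15\right)}{3} = \frac{\left(- \frac{125}{12}\right) \left(-15\right)}{3} = \frac{1}{3} \cdot \frac{625}{4} = \frac{625}{12} \approx 52.083$)
$X^{2} = \left(\frac{625}{12}\right)^{2} = \frac{390625}{144}$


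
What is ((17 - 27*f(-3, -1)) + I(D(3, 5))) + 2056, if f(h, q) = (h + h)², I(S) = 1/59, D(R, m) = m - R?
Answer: 64960/59 ≈ 1101.0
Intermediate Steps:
I(S) = 1/59
f(h, q) = 4*h² (f(h, q) = (2*h)² = 4*h²)
((17 - 27*f(-3, -1)) + I(D(3, 5))) + 2056 = ((17 - 108*(-3)²) + 1/59) + 2056 = ((17 - 108*9) + 1/59) + 2056 = ((17 - 27*36) + 1/59) + 2056 = ((17 - 972) + 1/59) + 2056 = (-955 + 1/59) + 2056 = -56344/59 + 2056 = 64960/59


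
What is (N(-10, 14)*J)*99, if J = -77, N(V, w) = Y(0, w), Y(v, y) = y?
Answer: -106722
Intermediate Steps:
N(V, w) = w
(N(-10, 14)*J)*99 = (14*(-77))*99 = -1078*99 = -106722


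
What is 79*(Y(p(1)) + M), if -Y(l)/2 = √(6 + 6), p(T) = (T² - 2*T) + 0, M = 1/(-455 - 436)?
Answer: -79/891 - 316*√3 ≈ -547.42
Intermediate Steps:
M = -1/891 (M = 1/(-891) = -1/891 ≈ -0.0011223)
p(T) = T² - 2*T
Y(l) = -4*√3 (Y(l) = -2*√(6 + 6) = -4*√3)
79*(Y(p(1)) + M) = 79*(-4*√3 - 1/891) = 79*(-1/891 - 4*√3) = -79/891 - 316*√3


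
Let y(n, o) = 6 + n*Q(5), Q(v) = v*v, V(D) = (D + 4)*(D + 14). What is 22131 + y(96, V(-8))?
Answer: 24537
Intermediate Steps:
V(D) = (4 + D)*(14 + D)
Q(v) = v**2
y(n, o) = 6 + 25*n (y(n, o) = 6 + n*5**2 = 6 + n*25 = 6 + 25*n)
22131 + y(96, V(-8)) = 22131 + (6 + 25*96) = 22131 + (6 + 2400) = 22131 + 2406 = 24537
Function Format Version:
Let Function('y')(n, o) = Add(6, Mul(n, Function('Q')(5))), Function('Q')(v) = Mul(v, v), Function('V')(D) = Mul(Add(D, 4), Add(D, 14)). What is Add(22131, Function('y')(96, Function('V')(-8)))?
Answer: 24537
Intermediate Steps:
Function('V')(D) = Mul(Add(4, D), Add(14, D))
Function('Q')(v) = Pow(v, 2)
Function('y')(n, o) = Add(6, Mul(25, n)) (Function('y')(n, o) = Add(6, Mul(n, Pow(5, 2))) = Add(6, Mul(n, 25)) = Add(6, Mul(25, n)))
Add(22131, Function('y')(96, Function('V')(-8))) = Add(22131, Add(6, Mul(25, 96))) = Add(22131, Add(6, 2400)) = Add(22131, 2406) = 24537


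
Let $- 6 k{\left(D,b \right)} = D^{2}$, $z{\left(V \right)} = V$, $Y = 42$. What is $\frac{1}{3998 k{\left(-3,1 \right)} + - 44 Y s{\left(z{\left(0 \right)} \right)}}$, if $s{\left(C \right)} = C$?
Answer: $- \frac{1}{5997} \approx -0.00016675$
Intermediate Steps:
$k{\left(D,b \right)} = - \frac{D^{2}}{6}$
$\frac{1}{3998 k{\left(-3,1 \right)} + - 44 Y s{\left(z{\left(0 \right)} \right)}} = \frac{1}{3998 \left(- \frac{\left(-3\right)^{2}}{6}\right) + \left(-44\right) 42 \cdot 0} = \frac{1}{3998 \left(\left(- \frac{1}{6}\right) 9\right) - 0} = \frac{1}{3998 \left(- \frac{3}{2}\right) + 0} = \frac{1}{-5997 + 0} = \frac{1}{-5997} = - \frac{1}{5997}$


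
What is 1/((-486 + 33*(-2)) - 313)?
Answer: -1/865 ≈ -0.0011561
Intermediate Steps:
1/((-486 + 33*(-2)) - 313) = 1/((-486 - 66) - 313) = 1/(-552 - 313) = 1/(-865) = -1/865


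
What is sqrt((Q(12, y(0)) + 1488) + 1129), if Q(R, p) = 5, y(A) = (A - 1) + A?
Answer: sqrt(2622) ≈ 51.205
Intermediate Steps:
y(A) = -1 + 2*A (y(A) = (-1 + A) + A = -1 + 2*A)
sqrt((Q(12, y(0)) + 1488) + 1129) = sqrt((5 + 1488) + 1129) = sqrt(1493 + 1129) = sqrt(2622)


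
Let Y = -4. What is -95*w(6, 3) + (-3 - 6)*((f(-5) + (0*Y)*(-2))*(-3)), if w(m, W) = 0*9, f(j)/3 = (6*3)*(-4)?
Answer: -5832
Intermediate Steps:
f(j) = -216 (f(j) = 3*((6*3)*(-4)) = 3*(18*(-4)) = 3*(-72) = -216)
w(m, W) = 0
-95*w(6, 3) + (-3 - 6)*((f(-5) + (0*Y)*(-2))*(-3)) = -95*0 + (-3 - 6)*((-216 + (0*(-4))*(-2))*(-3)) = 0 - 9*(-216 + 0*(-2))*(-3) = 0 - 9*(-216 + 0)*(-3) = 0 - (-1944)*(-3) = 0 - 9*648 = 0 - 5832 = -5832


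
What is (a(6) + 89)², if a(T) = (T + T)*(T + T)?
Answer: 54289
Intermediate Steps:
a(T) = 4*T² (a(T) = (2*T)*(2*T) = 4*T²)
(a(6) + 89)² = (4*6² + 89)² = (4*36 + 89)² = (144 + 89)² = 233² = 54289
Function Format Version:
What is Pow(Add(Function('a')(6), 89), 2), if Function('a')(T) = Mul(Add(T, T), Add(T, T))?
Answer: 54289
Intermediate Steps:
Function('a')(T) = Mul(4, Pow(T, 2)) (Function('a')(T) = Mul(Mul(2, T), Mul(2, T)) = Mul(4, Pow(T, 2)))
Pow(Add(Function('a')(6), 89), 2) = Pow(Add(Mul(4, Pow(6, 2)), 89), 2) = Pow(Add(Mul(4, 36), 89), 2) = Pow(Add(144, 89), 2) = Pow(233, 2) = 54289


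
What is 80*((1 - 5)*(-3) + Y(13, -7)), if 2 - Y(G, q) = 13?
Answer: 80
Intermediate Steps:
Y(G, q) = -11 (Y(G, q) = 2 - 1*13 = 2 - 13 = -11)
80*((1 - 5)*(-3) + Y(13, -7)) = 80*((1 - 5)*(-3) - 11) = 80*(-4*(-3) - 11) = 80*(12 - 11) = 80*1 = 80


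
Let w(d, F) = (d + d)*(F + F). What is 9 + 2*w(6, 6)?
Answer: 297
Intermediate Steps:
w(d, F) = 4*F*d (w(d, F) = (2*d)*(2*F) = 4*F*d)
9 + 2*w(6, 6) = 9 + 2*(4*6*6) = 9 + 2*144 = 9 + 288 = 297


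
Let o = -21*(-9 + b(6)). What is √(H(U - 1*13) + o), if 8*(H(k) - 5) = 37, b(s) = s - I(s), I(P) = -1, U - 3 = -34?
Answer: √826/4 ≈ 7.1851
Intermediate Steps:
U = -31 (U = 3 - 34 = -31)
b(s) = 1 + s (b(s) = s - 1*(-1) = s + 1 = 1 + s)
H(k) = 77/8 (H(k) = 5 + (⅛)*37 = 5 + 37/8 = 77/8)
o = 42 (o = -21*(-9 + (1 + 6)) = -21*(-9 + 7) = -21*(-2) = 42)
√(H(U - 1*13) + o) = √(77/8 + 42) = √(413/8) = √826/4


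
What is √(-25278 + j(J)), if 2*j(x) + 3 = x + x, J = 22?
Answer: I*√101030/2 ≈ 158.93*I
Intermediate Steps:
j(x) = -3/2 + x (j(x) = -3/2 + (x + x)/2 = -3/2 + (2*x)/2 = -3/2 + x)
√(-25278 + j(J)) = √(-25278 + (-3/2 + 22)) = √(-25278 + 41/2) = √(-50515/2) = I*√101030/2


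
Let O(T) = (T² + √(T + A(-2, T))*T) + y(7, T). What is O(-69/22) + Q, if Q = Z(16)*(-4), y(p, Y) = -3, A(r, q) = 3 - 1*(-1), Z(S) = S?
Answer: -27667/484 - 69*√418/484 ≈ -60.078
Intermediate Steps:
A(r, q) = 4 (A(r, q) = 3 + 1 = 4)
Q = -64 (Q = 16*(-4) = -64)
O(T) = -3 + T² + T*√(4 + T) (O(T) = (T² + √(T + 4)*T) - 3 = (T² + √(4 + T)*T) - 3 = (T² + T*√(4 + T)) - 3 = -3 + T² + T*√(4 + T))
O(-69/22) + Q = (-3 + (-69/22)² + (-69/22)*√(4 - 69/22)) - 64 = (-3 + (-69*1/22)² + (-69*1/22)*√(4 - 69*1/22)) - 64 = (-3 + (-69/22)² - 69*√(4 - 69/22)/22) - 64 = (-3 + 4761/484 - 69*√418/484) - 64 = (3309/484 - 69*√418/484) - 64 = -27667/484 - 69*√418/484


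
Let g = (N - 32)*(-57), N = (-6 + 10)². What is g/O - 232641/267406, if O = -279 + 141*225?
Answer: -1178625769/1401474846 ≈ -0.84099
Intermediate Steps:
N = 16 (N = 4² = 16)
g = 912 (g = (16 - 32)*(-57) = -16*(-57) = 912)
O = 31446 (O = -279 + 31725 = 31446)
g/O - 232641/267406 = 912/31446 - 232641/267406 = 912*(1/31446) - 232641*1/267406 = 152/5241 - 232641/267406 = -1178625769/1401474846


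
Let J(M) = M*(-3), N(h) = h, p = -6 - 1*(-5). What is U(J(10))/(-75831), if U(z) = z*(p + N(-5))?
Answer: -60/25277 ≈ -0.0023737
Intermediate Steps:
p = -1 (p = -6 + 5 = -1)
J(M) = -3*M
U(z) = -6*z (U(z) = z*(-1 - 5) = z*(-6) = -6*z)
U(J(10))/(-75831) = -(-18)*10/(-75831) = -6*(-30)*(-1/75831) = 180*(-1/75831) = -60/25277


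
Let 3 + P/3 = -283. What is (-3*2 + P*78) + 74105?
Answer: 7175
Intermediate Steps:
P = -858 (P = -9 + 3*(-283) = -9 - 849 = -858)
(-3*2 + P*78) + 74105 = (-3*2 - 858*78) + 74105 = (-6 - 66924) + 74105 = -66930 + 74105 = 7175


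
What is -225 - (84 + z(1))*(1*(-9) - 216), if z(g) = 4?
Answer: 19575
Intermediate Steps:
-225 - (84 + z(1))*(1*(-9) - 216) = -225 - (84 + 4)*(1*(-9) - 216) = -225 - 88*(-9 - 216) = -225 - 88*(-225) = -225 - 1*(-19800) = -225 + 19800 = 19575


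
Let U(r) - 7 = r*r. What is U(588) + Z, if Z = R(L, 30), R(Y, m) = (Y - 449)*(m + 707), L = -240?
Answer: -162042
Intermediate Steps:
R(Y, m) = (-449 + Y)*(707 + m)
U(r) = 7 + r**2 (U(r) = 7 + r*r = 7 + r**2)
Z = -507793 (Z = -317443 - 449*30 + 707*(-240) - 240*30 = -317443 - 13470 - 169680 - 7200 = -507793)
U(588) + Z = (7 + 588**2) - 507793 = (7 + 345744) - 507793 = 345751 - 507793 = -162042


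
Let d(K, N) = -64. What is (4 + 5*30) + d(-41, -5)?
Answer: 90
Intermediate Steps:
(4 + 5*30) + d(-41, -5) = (4 + 5*30) - 64 = (4 + 150) - 64 = 154 - 64 = 90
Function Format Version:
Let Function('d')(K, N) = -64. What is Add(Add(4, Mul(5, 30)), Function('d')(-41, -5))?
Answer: 90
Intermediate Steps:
Add(Add(4, Mul(5, 30)), Function('d')(-41, -5)) = Add(Add(4, Mul(5, 30)), -64) = Add(Add(4, 150), -64) = Add(154, -64) = 90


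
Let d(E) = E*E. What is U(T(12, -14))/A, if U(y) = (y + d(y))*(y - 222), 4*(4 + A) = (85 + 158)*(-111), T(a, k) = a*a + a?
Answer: 6465888/26989 ≈ 239.57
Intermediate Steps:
T(a, k) = a + a**2 (T(a, k) = a**2 + a = a + a**2)
A = -26989/4 (A = -4 + ((85 + 158)*(-111))/4 = -4 + (243*(-111))/4 = -4 + (1/4)*(-26973) = -4 - 26973/4 = -26989/4 ≈ -6747.3)
d(E) = E**2
U(y) = (-222 + y)*(y + y**2) (U(y) = (y + y**2)*(y - 222) = (y + y**2)*(-222 + y) = (-222 + y)*(y + y**2))
U(T(12, -14))/A = ((12*(1 + 12))*(-222 + (12*(1 + 12))**2 - 2652*(1 + 12)))/(-26989/4) = ((12*13)*(-222 + (12*13)**2 - 2652*13))*(-4/26989) = (156*(-222 + 156**2 - 221*156))*(-4/26989) = (156*(-222 + 24336 - 34476))*(-4/26989) = (156*(-10362))*(-4/26989) = -1616472*(-4/26989) = 6465888/26989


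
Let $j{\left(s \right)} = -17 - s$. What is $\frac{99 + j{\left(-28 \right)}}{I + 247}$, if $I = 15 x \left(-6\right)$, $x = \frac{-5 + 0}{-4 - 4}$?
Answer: $\frac{440}{763} \approx 0.57667$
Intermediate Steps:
$x = \frac{5}{8}$ ($x = - \frac{5}{-8} = \left(-5\right) \left(- \frac{1}{8}\right) = \frac{5}{8} \approx 0.625$)
$I = - \frac{225}{4}$ ($I = 15 \cdot \frac{5}{8} \left(-6\right) = \frac{75}{8} \left(-6\right) = - \frac{225}{4} \approx -56.25$)
$\frac{99 + j{\left(-28 \right)}}{I + 247} = \frac{99 - -11}{- \frac{225}{4} + 247} = \frac{99 + \left(-17 + 28\right)}{\frac{763}{4}} = \left(99 + 11\right) \frac{4}{763} = 110 \cdot \frac{4}{763} = \frac{440}{763}$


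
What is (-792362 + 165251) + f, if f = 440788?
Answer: -186323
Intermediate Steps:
(-792362 + 165251) + f = (-792362 + 165251) + 440788 = -627111 + 440788 = -186323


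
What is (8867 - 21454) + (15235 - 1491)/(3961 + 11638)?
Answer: -196330869/15599 ≈ -12586.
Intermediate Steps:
(8867 - 21454) + (15235 - 1491)/(3961 + 11638) = -12587 + 13744/15599 = -196330869/15599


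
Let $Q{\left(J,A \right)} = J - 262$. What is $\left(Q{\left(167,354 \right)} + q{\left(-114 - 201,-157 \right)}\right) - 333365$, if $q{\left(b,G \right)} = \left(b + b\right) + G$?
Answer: $-334247$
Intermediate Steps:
$q{\left(b,G \right)} = G + 2 b$ ($q{\left(b,G \right)} = 2 b + G = G + 2 b$)
$Q{\left(J,A \right)} = -262 + J$ ($Q{\left(J,A \right)} = J - 262 = -262 + J$)
$\left(Q{\left(167,354 \right)} + q{\left(-114 - 201,-157 \right)}\right) - 333365 = \left(\left(-262 + 167\right) + \left(-157 + 2 \left(-114 - 201\right)\right)\right) - 333365 = \left(-95 + \left(-157 + 2 \left(-315\right)\right)\right) - 333365 = \left(-95 - 787\right) - 333365 = -882 - 333365 = -334247$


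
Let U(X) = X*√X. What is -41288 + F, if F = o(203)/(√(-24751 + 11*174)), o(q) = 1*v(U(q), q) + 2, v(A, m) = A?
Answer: -41288 - I*√22837*(2 + 203*√203)/22837 ≈ -41288.0 - 19.152*I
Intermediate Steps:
U(X) = X^(3/2)
o(q) = 2 + q^(3/2) (o(q) = 1*q^(3/2) + 2 = q^(3/2) + 2 = 2 + q^(3/2))
F = -I*√22837*(2 + 203*√203)/22837 (F = (2 + 203^(3/2))/(√(-24751 + 11*174)) = (2 + 203*√203)/(√(-24751 + 1914)) = (2 + 203*√203)/(√(-22837)) = (2 + 203*√203)/((I*√22837)) = (2 + 203*√203)*(-I*√22837/22837) = -I*√22837*(2 + 203*√203)/22837 ≈ -19.152*I)
-41288 + F = -41288 + I*√22837*(-2 - 203*√203)/22837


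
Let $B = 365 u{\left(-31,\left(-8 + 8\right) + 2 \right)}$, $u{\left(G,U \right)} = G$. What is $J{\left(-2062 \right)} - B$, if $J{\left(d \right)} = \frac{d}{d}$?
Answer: $11316$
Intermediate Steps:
$J{\left(d \right)} = 1$
$B = -11315$ ($B = 365 \left(-31\right) = -11315$)
$J{\left(-2062 \right)} - B = 1 - -11315 = 1 + 11315 = 11316$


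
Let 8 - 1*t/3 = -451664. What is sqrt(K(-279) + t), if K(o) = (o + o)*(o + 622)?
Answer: sqrt(1163622) ≈ 1078.7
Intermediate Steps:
t = 1355016 (t = 24 - 3*(-451664) = 24 + 1354992 = 1355016)
K(o) = 2*o*(622 + o) (K(o) = (2*o)*(622 + o) = 2*o*(622 + o))
sqrt(K(-279) + t) = sqrt(2*(-279)*(622 - 279) + 1355016) = sqrt(2*(-279)*343 + 1355016) = sqrt(-191394 + 1355016) = sqrt(1163622)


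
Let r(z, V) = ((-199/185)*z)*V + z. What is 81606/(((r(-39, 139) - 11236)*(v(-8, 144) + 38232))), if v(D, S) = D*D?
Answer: -7548555/19283874208 ≈ -0.00039144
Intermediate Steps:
r(z, V) = z - 199*V*z/185 (r(z, V) = ((-199*1/185)*z)*V + z = (-199*z/185)*V + z = -199*V*z/185 + z = z - 199*V*z/185)
v(D, S) = D²
81606/(((r(-39, 139) - 11236)*(v(-8, 144) + 38232))) = 81606/((((1/185)*(-39)*(185 - 199*139) - 11236)*((-8)² + 38232))) = 81606/((((1/185)*(-39)*(185 - 27661) - 11236)*(64 + 38232))) = 81606/((((1/185)*(-39)*(-27476) - 11236)*38296)) = 81606/(((1071564/185 - 11236)*38296)) = 81606/((-1007096/185*38296)) = 81606/(-38567748416/185) = 81606*(-185/38567748416) = -7548555/19283874208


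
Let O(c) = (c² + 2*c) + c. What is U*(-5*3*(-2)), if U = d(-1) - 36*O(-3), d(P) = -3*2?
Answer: -180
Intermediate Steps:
O(c) = c² + 3*c
d(P) = -6
U = -6 (U = -6 - 36*(-3*(3 - 3)) = -6 - 36*(-3*0) = -6 - 36*0 = -6 - 12*0 = -6 + 0 = -6)
U*(-5*3*(-2)) = -6*(-5*3)*(-2) = -(-90)*(-2) = -6*30 = -180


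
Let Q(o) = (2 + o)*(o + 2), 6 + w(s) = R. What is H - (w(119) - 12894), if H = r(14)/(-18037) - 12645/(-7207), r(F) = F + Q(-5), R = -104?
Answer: 1690652449740/129992659 ≈ 13006.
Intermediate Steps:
w(s) = -110 (w(s) = -6 - 104 = -110)
Q(o) = (2 + o)**2 (Q(o) = (2 + o)*(2 + o) = (2 + o)**2)
r(F) = 9 + F (r(F) = F + (2 - 5)**2 = F + (-3)**2 = F + 9 = 9 + F)
H = 227912104/129992659 (H = (9 + 14)/(-18037) - 12645/(-7207) = 23*(-1/18037) - 12645*(-1/7207) = -23/18037 + 12645/7207 = 227912104/129992659 ≈ 1.7533)
H - (w(119) - 12894) = 227912104/129992659 - (-110 - 12894) = 227912104/129992659 - 1*(-13004) = 227912104/129992659 + 13004 = 1690652449740/129992659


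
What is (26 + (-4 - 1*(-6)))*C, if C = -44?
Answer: -1232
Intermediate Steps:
(26 + (-4 - 1*(-6)))*C = (26 + (-4 - 1*(-6)))*(-44) = (26 + (-4 + 6))*(-44) = (26 + 2)*(-44) = 28*(-44) = -1232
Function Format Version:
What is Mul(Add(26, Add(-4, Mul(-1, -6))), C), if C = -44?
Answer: -1232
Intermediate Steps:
Mul(Add(26, Add(-4, Mul(-1, -6))), C) = Mul(Add(26, Add(-4, Mul(-1, -6))), -44) = Mul(Add(26, Add(-4, 6)), -44) = Mul(Add(26, 2), -44) = Mul(28, -44) = -1232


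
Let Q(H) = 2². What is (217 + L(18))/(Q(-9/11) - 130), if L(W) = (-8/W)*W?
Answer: -209/126 ≈ -1.6587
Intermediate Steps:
L(W) = -8
Q(H) = 4
(217 + L(18))/(Q(-9/11) - 130) = (217 - 8)/(4 - 130) = 209/(-126) = 209*(-1/126) = -209/126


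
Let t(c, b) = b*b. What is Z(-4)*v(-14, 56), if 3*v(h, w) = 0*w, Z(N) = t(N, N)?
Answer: 0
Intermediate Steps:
t(c, b) = b**2
Z(N) = N**2
v(h, w) = 0 (v(h, w) = (0*w)/3 = (1/3)*0 = 0)
Z(-4)*v(-14, 56) = (-4)**2*0 = 16*0 = 0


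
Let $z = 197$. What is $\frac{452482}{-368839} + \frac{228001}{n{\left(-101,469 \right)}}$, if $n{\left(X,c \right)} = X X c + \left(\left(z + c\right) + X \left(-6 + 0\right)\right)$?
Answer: $- \frac{2081275501923}{1765094156899} \approx -1.1791$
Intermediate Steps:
$n{\left(X,c \right)} = 197 + c - 6 X + c X^{2}$ ($n{\left(X,c \right)} = X X c + \left(\left(197 + c\right) + X \left(-6 + 0\right)\right) = X^{2} c + \left(\left(197 + c\right) + X \left(-6\right)\right) = c X^{2} - \left(-197 - c + 6 X\right) = c X^{2} + \left(197 + c - 6 X\right) = 197 + c - 6 X + c X^{2}$)
$\frac{452482}{-368839} + \frac{228001}{n{\left(-101,469 \right)}} = \frac{452482}{-368839} + \frac{228001}{197 + 469 - -606 + 469 \left(-101\right)^{2}} = 452482 \left(- \frac{1}{368839}\right) + \frac{228001}{197 + 469 + 606 + 469 \cdot 10201} = - \frac{452482}{368839} + \frac{228001}{197 + 469 + 606 + 4784269} = - \frac{452482}{368839} + \frac{228001}{4785541} = - \frac{2081275501923}{1765094156899}$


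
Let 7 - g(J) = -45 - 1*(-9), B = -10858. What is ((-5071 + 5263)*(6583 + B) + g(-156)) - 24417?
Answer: -845174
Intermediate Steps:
g(J) = 43 (g(J) = 7 - (-45 - 1*(-9)) = 7 - (-45 + 9) = 7 - 1*(-36) = 7 + 36 = 43)
((-5071 + 5263)*(6583 + B) + g(-156)) - 24417 = ((-5071 + 5263)*(6583 - 10858) + 43) - 24417 = (192*(-4275) + 43) - 24417 = (-820800 + 43) - 24417 = -820757 - 24417 = -845174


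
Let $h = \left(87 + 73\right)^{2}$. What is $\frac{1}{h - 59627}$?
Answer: $- \frac{1}{34027} \approx -2.9388 \cdot 10^{-5}$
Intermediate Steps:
$h = 25600$ ($h = 160^{2} = 25600$)
$\frac{1}{h - 59627} = \frac{1}{25600 - 59627} = \frac{1}{-34027} = - \frac{1}{34027}$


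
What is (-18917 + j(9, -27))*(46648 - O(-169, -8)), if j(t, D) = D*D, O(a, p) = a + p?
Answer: -851653100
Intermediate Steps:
j(t, D) = D**2
(-18917 + j(9, -27))*(46648 - O(-169, -8)) = (-18917 + (-27)**2)*(46648 - (-169 - 8)) = (-18917 + 729)*(46648 - 1*(-177)) = -18188*(46648 + 177) = -18188*46825 = -851653100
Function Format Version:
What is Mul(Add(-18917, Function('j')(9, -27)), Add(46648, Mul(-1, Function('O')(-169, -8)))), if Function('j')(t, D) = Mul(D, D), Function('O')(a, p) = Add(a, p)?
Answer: -851653100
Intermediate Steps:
Function('j')(t, D) = Pow(D, 2)
Mul(Add(-18917, Function('j')(9, -27)), Add(46648, Mul(-1, Function('O')(-169, -8)))) = Mul(Add(-18917, Pow(-27, 2)), Add(46648, Mul(-1, Add(-169, -8)))) = Mul(Add(-18917, 729), Add(46648, Mul(-1, -177))) = Mul(-18188, Add(46648, 177)) = Mul(-18188, 46825) = -851653100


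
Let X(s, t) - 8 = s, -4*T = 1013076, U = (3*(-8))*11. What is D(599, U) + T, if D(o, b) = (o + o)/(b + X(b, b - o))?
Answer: -65850539/260 ≈ -2.5327e+5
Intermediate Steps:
U = -264 (U = -24*11 = -264)
T = -253269 (T = -¼*1013076 = -253269)
X(s, t) = 8 + s
D(o, b) = 2*o/(8 + 2*b) (D(o, b) = (o + o)/(b + (8 + b)) = (2*o)/(8 + 2*b) = 2*o/(8 + 2*b))
D(599, U) + T = 599/(4 - 264) - 253269 = 599/(-260) - 253269 = 599*(-1/260) - 253269 = -599/260 - 253269 = -65850539/260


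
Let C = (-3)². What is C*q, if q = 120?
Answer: 1080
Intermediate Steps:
C = 9
C*q = 9*120 = 1080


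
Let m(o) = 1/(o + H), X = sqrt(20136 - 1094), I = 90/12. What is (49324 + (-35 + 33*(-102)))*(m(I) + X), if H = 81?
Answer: 91846/177 + 45923*sqrt(19042) ≈ 6.3376e+6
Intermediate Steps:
I = 15/2 (I = 90*(1/12) = 15/2 ≈ 7.5000)
X = sqrt(19042) ≈ 137.99
m(o) = 1/(81 + o) (m(o) = 1/(o + 81) = 1/(81 + o))
(49324 + (-35 + 33*(-102)))*(m(I) + X) = (49324 + (-35 + 33*(-102)))*(1/(81 + 15/2) + sqrt(19042)) = (49324 + (-35 - 3366))*(1/(177/2) + sqrt(19042)) = (49324 - 3401)*(2/177 + sqrt(19042)) = 45923*(2/177 + sqrt(19042)) = 91846/177 + 45923*sqrt(19042)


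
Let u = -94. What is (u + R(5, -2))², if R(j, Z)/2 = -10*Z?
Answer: 2916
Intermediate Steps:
R(j, Z) = -20*Z (R(j, Z) = 2*(-10*Z) = -20*Z)
(u + R(5, -2))² = (-94 - 20*(-2))² = (-94 + 40)² = (-54)² = 2916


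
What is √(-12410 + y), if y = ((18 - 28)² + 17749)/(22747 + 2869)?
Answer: I*√508920614311/6404 ≈ 111.4*I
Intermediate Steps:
y = 17849/25616 (y = ((-10)² + 17749)/25616 = (100 + 17749)*(1/25616) = 17849*(1/25616) = 17849/25616 ≈ 0.69679)
√(-12410 + y) = √(-12410 + 17849/25616) = √(-317876711/25616) = I*√508920614311/6404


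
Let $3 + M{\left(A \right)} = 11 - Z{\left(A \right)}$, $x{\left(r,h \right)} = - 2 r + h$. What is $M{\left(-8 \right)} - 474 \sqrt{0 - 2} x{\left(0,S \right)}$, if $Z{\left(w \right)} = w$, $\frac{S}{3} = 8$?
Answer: $16 - 11376 i \sqrt{2} \approx 16.0 - 16088.0 i$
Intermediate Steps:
$S = 24$ ($S = 3 \cdot 8 = 24$)
$x{\left(r,h \right)} = h - 2 r$
$M{\left(A \right)} = 8 - A$ ($M{\left(A \right)} = -3 - \left(-11 + A\right) = 8 - A$)
$M{\left(-8 \right)} - 474 \sqrt{0 - 2} x{\left(0,S \right)} = \left(8 - -8\right) - 474 \sqrt{0 - 2} \left(24 - 0\right) = \left(8 + 8\right) - 474 \sqrt{-2} \left(24 + 0\right) = 16 - 474 i \sqrt{2} \cdot 24 = 16 - 474 \cdot 24 i \sqrt{2} = 16 - 11376 i \sqrt{2}$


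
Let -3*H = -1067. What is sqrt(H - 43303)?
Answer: I*sqrt(386526)/3 ≈ 207.24*I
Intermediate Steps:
H = 1067/3 (H = -1/3*(-1067) = 1067/3 ≈ 355.67)
sqrt(H - 43303) = sqrt(1067/3 - 43303) = sqrt(-128842/3) = I*sqrt(386526)/3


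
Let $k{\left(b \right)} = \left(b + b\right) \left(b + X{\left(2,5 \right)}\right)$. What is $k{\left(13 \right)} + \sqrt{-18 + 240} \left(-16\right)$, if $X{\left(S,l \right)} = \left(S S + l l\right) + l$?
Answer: $1222 - 16 \sqrt{222} \approx 983.61$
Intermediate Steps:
$X{\left(S,l \right)} = l + S^{2} + l^{2}$ ($X{\left(S,l \right)} = \left(S^{2} + l^{2}\right) + l = l + S^{2} + l^{2}$)
$k{\left(b \right)} = 2 b \left(34 + b\right)$ ($k{\left(b \right)} = \left(b + b\right) \left(b + \left(5 + 2^{2} + 5^{2}\right)\right) = 2 b \left(b + \left(5 + 4 + 25\right)\right) = 2 b \left(b + 34\right) = 2 b \left(34 + b\right)$)
$k{\left(13 \right)} + \sqrt{-18 + 240} \left(-16\right) = 2 \cdot 13 \left(34 + 13\right) + \sqrt{-18 + 240} \left(-16\right) = 2 \cdot 13 \cdot 47 + \sqrt{222} \left(-16\right) = 1222 - 16 \sqrt{222}$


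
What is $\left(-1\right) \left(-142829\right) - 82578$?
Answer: $60251$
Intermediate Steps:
$\left(-1\right) \left(-142829\right) - 82578 = 142829 - 82578 = 60251$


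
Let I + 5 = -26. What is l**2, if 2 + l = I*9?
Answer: 78961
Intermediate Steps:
I = -31 (I = -5 - 26 = -31)
l = -281 (l = -2 - 31*9 = -2 - 279 = -281)
l**2 = (-281)**2 = 78961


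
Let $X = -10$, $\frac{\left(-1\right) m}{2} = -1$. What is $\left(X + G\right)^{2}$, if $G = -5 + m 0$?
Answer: $225$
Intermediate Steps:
$m = 2$ ($m = \left(-2\right) \left(-1\right) = 2$)
$G = -5$ ($G = -5 + 2 \cdot 0 = -5 + 0 = -5$)
$\left(X + G\right)^{2} = \left(-10 - 5\right)^{2} = \left(-15\right)^{2} = 225$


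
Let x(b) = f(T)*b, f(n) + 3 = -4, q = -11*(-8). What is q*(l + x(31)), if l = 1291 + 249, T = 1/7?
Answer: 116424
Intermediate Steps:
T = 1/7 ≈ 0.14286
l = 1540
q = 88
f(n) = -7 (f(n) = -3 - 4 = -7)
x(b) = -7*b
q*(l + x(31)) = 88*(1540 - 7*31) = 88*(1540 - 217) = 88*1323 = 116424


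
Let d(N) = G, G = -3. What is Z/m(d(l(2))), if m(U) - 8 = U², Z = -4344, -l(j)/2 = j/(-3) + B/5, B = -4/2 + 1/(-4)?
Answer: -4344/17 ≈ -255.53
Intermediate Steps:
B = -9/4 (B = -4*½ + 1*(-¼) = -2 - ¼ = -9/4 ≈ -2.2500)
l(j) = 9/10 + 2*j/3 (l(j) = -2*(j/(-3) - 9/4/5) = -2*(j*(-⅓) - 9/4*⅕) = -2*(-j/3 - 9/20) = -2*(-9/20 - j/3) = 9/10 + 2*j/3)
d(N) = -3
m(U) = 8 + U²
Z/m(d(l(2))) = -4344/(8 + (-3)²) = -4344/(8 + 9) = -4344/17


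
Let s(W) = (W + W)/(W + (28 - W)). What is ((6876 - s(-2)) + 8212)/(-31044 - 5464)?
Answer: -105617/255556 ≈ -0.41328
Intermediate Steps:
s(W) = W/14 (s(W) = (2*W)/28 = (2*W)*(1/28) = W/14)
((6876 - s(-2)) + 8212)/(-31044 - 5464) = ((6876 - (-2)/14) + 8212)/(-31044 - 5464) = ((6876 - 1*(-1/7)) + 8212)/(-36508) = ((6876 + 1/7) + 8212)*(-1/36508) = (48133/7 + 8212)*(-1/36508) = (105617/7)*(-1/36508) = -105617/255556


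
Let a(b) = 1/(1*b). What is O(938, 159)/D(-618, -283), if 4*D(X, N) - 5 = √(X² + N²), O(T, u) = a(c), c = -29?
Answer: 5/3349413 - √462013/3349413 ≈ -0.00020144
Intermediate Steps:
a(b) = 1/b
O(T, u) = -1/29 (O(T, u) = 1/(-29) = -1/29)
D(X, N) = 5/4 + √(N² + X²)/4 (D(X, N) = 5/4 + √(X² + N²)/4 = 5/4 + √(N² + X²)/4)
O(938, 159)/D(-618, -283) = -1/(29*(5/4 + √((-283)² + (-618)²)/4)) = -1/(29*(5/4 + √(80089 + 381924)/4)) = -1/(29*(5/4 + √462013/4))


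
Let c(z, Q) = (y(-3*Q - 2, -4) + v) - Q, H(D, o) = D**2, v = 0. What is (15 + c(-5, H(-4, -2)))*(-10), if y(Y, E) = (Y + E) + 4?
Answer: 510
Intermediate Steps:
y(Y, E) = 4 + E + Y (y(Y, E) = (E + Y) + 4 = 4 + E + Y)
c(z, Q) = -2 - 4*Q (c(z, Q) = ((4 - 4 + (-3*Q - 2)) + 0) - Q = ((4 - 4 + (-2 - 3*Q)) + 0) - Q = ((-2 - 3*Q) + 0) - Q = (-2 - 3*Q) - Q = -2 - 4*Q)
(15 + c(-5, H(-4, -2)))*(-10) = (15 + (-2 - 4*(-4)**2))*(-10) = (15 + (-2 - 4*16))*(-10) = (15 + (-2 - 64))*(-10) = (15 - 66)*(-10) = -51*(-10) = 510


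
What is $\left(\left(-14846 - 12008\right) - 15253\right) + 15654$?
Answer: $-26453$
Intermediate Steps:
$\left(\left(-14846 - 12008\right) - 15253\right) + 15654 = \left(-26854 - 15253\right) + 15654 = -42107 + 15654 = -26453$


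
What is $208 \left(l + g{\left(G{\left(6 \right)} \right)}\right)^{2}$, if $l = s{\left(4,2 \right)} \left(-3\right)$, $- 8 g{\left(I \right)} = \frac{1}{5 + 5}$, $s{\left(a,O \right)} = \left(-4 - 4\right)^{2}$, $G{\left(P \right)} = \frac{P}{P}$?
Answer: $\frac{3067484173}{400} \approx 7.6687 \cdot 10^{6}$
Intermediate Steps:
$G{\left(P \right)} = 1$
$s{\left(a,O \right)} = 64$ ($s{\left(a,O \right)} = \left(-8\right)^{2} = 64$)
$g{\left(I \right)} = - \frac{1}{80}$ ($g{\left(I \right)} = - \frac{1}{8 \left(5 + 5\right)} = - \frac{1}{8 \cdot 10} = \left(- \frac{1}{8}\right) \frac{1}{10} = - \frac{1}{80}$)
$l = -192$ ($l = 64 \left(-3\right) = -192$)
$208 \left(l + g{\left(G{\left(6 \right)} \right)}\right)^{2} = 208 \left(-192 - \frac{1}{80}\right)^{2} = 208 \left(- \frac{15361}{80}\right)^{2} = 208 \cdot \frac{235960321}{6400} = \frac{3067484173}{400}$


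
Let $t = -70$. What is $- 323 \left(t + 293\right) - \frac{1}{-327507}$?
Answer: $- \frac{23590001702}{327507} \approx -72029.0$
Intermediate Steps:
$- 323 \left(t + 293\right) - \frac{1}{-327507} = - 323 \left(-70 + 293\right) - \frac{1}{-327507} = \left(-323\right) 223 - - \frac{1}{327507} = -72029 + \frac{1}{327507} = - \frac{23590001702}{327507}$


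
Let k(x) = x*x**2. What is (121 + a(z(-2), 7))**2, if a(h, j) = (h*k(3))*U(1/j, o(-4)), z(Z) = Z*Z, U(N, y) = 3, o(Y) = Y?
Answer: 198025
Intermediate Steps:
k(x) = x**3
z(Z) = Z**2
a(h, j) = 81*h (a(h, j) = (h*3**3)*3 = (h*27)*3 = (27*h)*3 = 81*h)
(121 + a(z(-2), 7))**2 = (121 + 81*(-2)**2)**2 = (121 + 81*4)**2 = (121 + 324)**2 = 445**2 = 198025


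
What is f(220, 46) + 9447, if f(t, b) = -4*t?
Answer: 8567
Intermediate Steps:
f(220, 46) + 9447 = -4*220 + 9447 = -880 + 9447 = 8567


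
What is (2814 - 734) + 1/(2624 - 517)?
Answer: 4382561/2107 ≈ 2080.0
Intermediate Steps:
(2814 - 734) + 1/(2624 - 517) = 2080 + 1/2107 = 4382561/2107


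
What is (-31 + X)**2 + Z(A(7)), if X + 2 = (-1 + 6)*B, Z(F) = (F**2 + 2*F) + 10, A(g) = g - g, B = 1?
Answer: 794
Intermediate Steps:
A(g) = 0
Z(F) = 10 + F**2 + 2*F
X = 3 (X = -2 + (-1 + 6)*1 = -2 + 5*1 = -2 + 5 = 3)
(-31 + X)**2 + Z(A(7)) = (-31 + 3)**2 + (10 + 0**2 + 2*0) = (-28)**2 + (10 + 0 + 0) = 784 + 10 = 794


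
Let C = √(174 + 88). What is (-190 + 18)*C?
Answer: -172*√262 ≈ -2784.1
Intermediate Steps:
C = √262 ≈ 16.186
(-190 + 18)*C = (-190 + 18)*√262 = -172*√262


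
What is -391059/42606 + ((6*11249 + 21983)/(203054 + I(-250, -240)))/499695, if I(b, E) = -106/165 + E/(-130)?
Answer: -315228084942336641/34344201456633852 ≈ -9.1785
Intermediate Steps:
I(b, E) = -106/165 - E/130 (I(b, E) = -106*1/165 + E*(-1/130) = -106/165 - E/130)
-391059/42606 + ((6*11249 + 21983)/(203054 + I(-250, -240)))/499695 = -391059/42606 + ((6*11249 + 21983)/(203054 + (-106/165 - 1/130*(-240))))/499695 = -391059*1/42606 + ((67494 + 21983)/(203054 + (-106/165 + 24/13)))*(1/499695) = -43451/4734 + (89477/(203054 + 2582/2145))*(1/499695) = -43451/4734 + (89477/(435553412/2145))*(1/499695) = -43451/4734 + (89477*(2145/435553412))*(1/499695) = -43451/4734 + (191928165/435553412)*(1/499695) = -43451/4734 + 12795211/14509590813956 = -315228084942336641/34344201456633852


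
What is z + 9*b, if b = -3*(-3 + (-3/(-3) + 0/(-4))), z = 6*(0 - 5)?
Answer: 24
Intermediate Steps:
z = -30 (z = 6*(-5) = -30)
b = 6 (b = -3*(-3 + (-3*(-⅓) + 0*(-¼))) = -3*(-3 + (1 + 0)) = -3*(-3 + 1) = -3*(-2) = 6)
z + 9*b = -30 + 9*6 = -30 + 54 = 24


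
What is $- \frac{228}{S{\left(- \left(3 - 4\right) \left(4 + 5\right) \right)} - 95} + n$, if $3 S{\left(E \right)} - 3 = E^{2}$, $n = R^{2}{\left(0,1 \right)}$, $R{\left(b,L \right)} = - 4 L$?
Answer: $\frac{1300}{67} \approx 19.403$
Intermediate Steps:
$n = 16$ ($n = \left(\left(-4\right) 1\right)^{2} = \left(-4\right)^{2} = 16$)
$S{\left(E \right)} = 1 + \frac{E^{2}}{3}$
$- \frac{228}{S{\left(- \left(3 - 4\right) \left(4 + 5\right) \right)} - 95} + n = - \frac{228}{\left(1 + \frac{\left(- \left(3 - 4\right) \left(4 + 5\right)\right)^{2}}{3}\right) - 95} + 16 = - \frac{228}{\left(1 + \frac{\left(- \left(-1\right) 9\right)^{2}}{3}\right) - 95} + 16 = - \frac{228}{\left(1 + \frac{\left(\left(-1\right) \left(-9\right)\right)^{2}}{3}\right) - 95} + 16 = - \frac{228}{\left(1 + \frac{9^{2}}{3}\right) - 95} + 16 = - \frac{228}{\left(1 + \frac{1}{3} \cdot 81\right) - 95} + 16 = - \frac{228}{\left(1 + 27\right) - 95} + 16 = - \frac{228}{28 - 95} + 16 = - \frac{228}{-67} + 16 = \left(-228\right) \left(- \frac{1}{67}\right) + 16 = \frac{228}{67} + 16 = \frac{1300}{67}$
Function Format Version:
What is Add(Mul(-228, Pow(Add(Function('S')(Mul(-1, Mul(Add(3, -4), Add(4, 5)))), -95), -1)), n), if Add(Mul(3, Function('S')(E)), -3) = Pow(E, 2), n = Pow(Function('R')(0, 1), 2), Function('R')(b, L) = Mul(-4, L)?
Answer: Rational(1300, 67) ≈ 19.403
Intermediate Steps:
n = 16 (n = Pow(Mul(-4, 1), 2) = Pow(-4, 2) = 16)
Function('S')(E) = Add(1, Mul(Rational(1, 3), Pow(E, 2)))
Add(Mul(-228, Pow(Add(Function('S')(Mul(-1, Mul(Add(3, -4), Add(4, 5)))), -95), -1)), n) = Add(Mul(-228, Pow(Add(Add(1, Mul(Rational(1, 3), Pow(Mul(-1, Mul(Add(3, -4), Add(4, 5))), 2))), -95), -1)), 16) = Add(Mul(-228, Pow(Add(Add(1, Mul(Rational(1, 3), Pow(Mul(-1, Mul(-1, 9)), 2))), -95), -1)), 16) = Add(Mul(-228, Pow(Add(Add(1, Mul(Rational(1, 3), Pow(Mul(-1, -9), 2))), -95), -1)), 16) = Add(Mul(-228, Pow(Add(Add(1, Mul(Rational(1, 3), Pow(9, 2))), -95), -1)), 16) = Add(Mul(-228, Pow(Add(Add(1, Mul(Rational(1, 3), 81)), -95), -1)), 16) = Add(Mul(-228, Pow(Add(Add(1, 27), -95), -1)), 16) = Add(Mul(-228, Pow(Add(28, -95), -1)), 16) = Add(Mul(-228, Pow(-67, -1)), 16) = Add(Mul(-228, Rational(-1, 67)), 16) = Add(Rational(228, 67), 16) = Rational(1300, 67)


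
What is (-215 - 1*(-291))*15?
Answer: 1140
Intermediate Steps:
(-215 - 1*(-291))*15 = (-215 + 291)*15 = 76*15 = 1140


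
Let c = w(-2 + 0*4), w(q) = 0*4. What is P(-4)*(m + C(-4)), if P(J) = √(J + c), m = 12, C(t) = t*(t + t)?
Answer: 88*I ≈ 88.0*I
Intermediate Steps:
C(t) = 2*t² (C(t) = t*(2*t) = 2*t²)
w(q) = 0
c = 0
P(J) = √J (P(J) = √(J + 0) = √J)
P(-4)*(m + C(-4)) = √(-4)*(12 + 2*(-4)²) = (2*I)*(12 + 2*16) = (2*I)*(12 + 32) = (2*I)*44 = 88*I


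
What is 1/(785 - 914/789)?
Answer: 789/618451 ≈ 0.0012758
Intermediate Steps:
1/(785 - 914/789) = 1/(618451/789) = 789/618451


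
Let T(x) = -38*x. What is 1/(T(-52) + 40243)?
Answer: 1/42219 ≈ 2.3686e-5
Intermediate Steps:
1/(T(-52) + 40243) = 1/(-38*(-52) + 40243) = 1/(1976 + 40243) = 1/42219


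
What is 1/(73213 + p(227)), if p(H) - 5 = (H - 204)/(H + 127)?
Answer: 354/25919195 ≈ 1.3658e-5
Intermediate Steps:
p(H) = 5 + (-204 + H)/(127 + H) (p(H) = 5 + (H - 204)/(H + 127) = 5 + (-204 + H)/(127 + H))
1/(73213 + p(227)) = 1/(73213 + (431 + 6*227)/(127 + 227)) = 1/(73213 + (431 + 1362)/354) = 1/(73213 + (1/354)*1793) = 1/(73213 + 1793/354) = 1/(25919195/354) = 354/25919195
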